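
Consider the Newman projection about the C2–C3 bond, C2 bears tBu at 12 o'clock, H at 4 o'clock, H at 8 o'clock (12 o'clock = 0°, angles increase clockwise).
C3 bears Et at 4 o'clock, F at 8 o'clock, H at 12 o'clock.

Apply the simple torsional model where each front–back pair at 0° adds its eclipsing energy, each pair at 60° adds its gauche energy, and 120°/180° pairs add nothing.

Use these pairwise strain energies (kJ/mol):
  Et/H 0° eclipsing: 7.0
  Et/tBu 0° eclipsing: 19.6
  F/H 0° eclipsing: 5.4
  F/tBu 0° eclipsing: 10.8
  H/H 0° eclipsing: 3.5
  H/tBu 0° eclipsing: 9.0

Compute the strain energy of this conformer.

This conformer (eclipsed): tBu–H eclipsed, H–Et eclipsed, H–F eclipsed; 9.0 + 7.0 + 5.4 = 21.4 kJ/mol.

21.4 kJ/mol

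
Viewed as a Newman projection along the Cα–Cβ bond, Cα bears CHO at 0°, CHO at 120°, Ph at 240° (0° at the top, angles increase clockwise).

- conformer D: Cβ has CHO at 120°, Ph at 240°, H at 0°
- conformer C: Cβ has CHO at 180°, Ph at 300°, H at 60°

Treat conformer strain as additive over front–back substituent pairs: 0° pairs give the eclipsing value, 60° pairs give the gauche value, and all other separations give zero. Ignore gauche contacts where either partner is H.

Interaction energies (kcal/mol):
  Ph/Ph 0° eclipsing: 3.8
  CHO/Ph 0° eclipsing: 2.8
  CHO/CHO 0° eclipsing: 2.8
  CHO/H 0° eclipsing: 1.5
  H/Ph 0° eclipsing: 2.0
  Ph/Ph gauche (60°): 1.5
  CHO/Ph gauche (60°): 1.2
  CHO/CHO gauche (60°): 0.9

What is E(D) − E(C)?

+3.3 kcal/mol

D (eclipsed): CHO(0°)/H(0°) eclipsed 1.5; CHO(120°)/CHO(120°) eclipsed 2.8; Ph(240°)/Ph(240°) eclipsed 3.8 → 8.1 kcal/mol.
C (staggered): CHO(0°)/Ph(300°) gauche 1.2; CHO(120°)/CHO(180°) gauche 0.9; Ph(240°)/CHO(180°) gauche 1.2; Ph(240°)/Ph(300°) gauche 1.5 → 4.8 kcal/mol.
E(D) − E(C) = 8.1 − 4.8 = +3.3 kcal/mol.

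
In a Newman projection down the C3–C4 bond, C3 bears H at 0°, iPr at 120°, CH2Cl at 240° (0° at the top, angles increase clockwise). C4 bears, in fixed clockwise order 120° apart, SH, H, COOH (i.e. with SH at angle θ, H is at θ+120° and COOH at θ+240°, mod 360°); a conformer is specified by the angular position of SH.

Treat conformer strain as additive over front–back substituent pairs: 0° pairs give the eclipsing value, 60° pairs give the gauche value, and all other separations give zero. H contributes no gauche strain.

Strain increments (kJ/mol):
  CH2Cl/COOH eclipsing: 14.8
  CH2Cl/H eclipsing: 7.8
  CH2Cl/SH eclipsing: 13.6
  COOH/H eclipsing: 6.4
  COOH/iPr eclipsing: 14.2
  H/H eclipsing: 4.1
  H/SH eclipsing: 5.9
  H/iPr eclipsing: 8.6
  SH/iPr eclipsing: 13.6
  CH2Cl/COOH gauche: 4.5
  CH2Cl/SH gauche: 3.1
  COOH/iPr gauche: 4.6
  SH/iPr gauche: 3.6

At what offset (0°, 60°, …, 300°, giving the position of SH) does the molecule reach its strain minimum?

60°

SH at 0° is eclipsed. H at 0° is eclipsed with SH at 0° (5.9); iPr at 120° is eclipsed with H at 120° (8.6); CH2Cl at 240° is eclipsed with COOH at 240° (14.8). Total 29.3 kJ/mol.
SH at 60° is staggered. iPr at 120° is gauche with SH at 60° (3.6); CH2Cl at 240° is gauche with COOH at 300° (4.5). Total 8.1 kJ/mol.
SH at 120° is eclipsed. H at 0° is eclipsed with COOH at 0° (6.4); iPr at 120° is eclipsed with SH at 120° (13.6); CH2Cl at 240° is eclipsed with H at 240° (7.8). Total 27.8 kJ/mol.
SH at 180° is staggered. iPr at 120° is gauche with SH at 180° (3.6); iPr at 120° is gauche with COOH at 60° (4.6); CH2Cl at 240° is gauche with SH at 180° (3.1). Total 11.3 kJ/mol.
SH at 240° is eclipsed. H at 0° is eclipsed with H at 0° (4.1); iPr at 120° is eclipsed with COOH at 120° (14.2); CH2Cl at 240° is eclipsed with SH at 240° (13.6). Total 31.9 kJ/mol.
SH at 300° is staggered. iPr at 120° is gauche with COOH at 180° (4.6); CH2Cl at 240° is gauche with SH at 300° (3.1); CH2Cl at 240° is gauche with COOH at 180° (4.5). Total 12.2 kJ/mol.
The minimum (8.1 kJ/mol) occurs with SH at 60°.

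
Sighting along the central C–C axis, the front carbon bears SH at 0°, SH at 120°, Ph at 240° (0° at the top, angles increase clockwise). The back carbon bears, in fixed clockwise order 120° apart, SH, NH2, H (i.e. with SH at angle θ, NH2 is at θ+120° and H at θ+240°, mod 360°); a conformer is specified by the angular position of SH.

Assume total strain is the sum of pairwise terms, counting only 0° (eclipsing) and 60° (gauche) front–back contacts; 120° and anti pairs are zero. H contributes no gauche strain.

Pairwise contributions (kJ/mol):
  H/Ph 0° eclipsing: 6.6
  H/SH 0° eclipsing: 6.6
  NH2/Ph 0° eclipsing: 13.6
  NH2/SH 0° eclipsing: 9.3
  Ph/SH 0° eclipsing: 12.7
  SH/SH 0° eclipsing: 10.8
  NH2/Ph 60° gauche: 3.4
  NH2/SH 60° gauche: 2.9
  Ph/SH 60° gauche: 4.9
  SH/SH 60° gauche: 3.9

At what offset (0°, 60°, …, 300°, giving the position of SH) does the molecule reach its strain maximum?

120°

SH at 0° (eclipsed): SH(0°)/SH(0°) eclipsed 10.8; SH(120°)/NH2(120°) eclipsed 9.3; Ph(240°)/H(240°) eclipsed 6.6 → 26.7 kJ/mol.
SH at 60° (staggered): SH(0°)/SH(60°) gauche 3.9; SH(120°)/SH(60°) gauche 3.9; SH(120°)/NH2(180°) gauche 2.9; Ph(240°)/NH2(180°) gauche 3.4 → 14.1 kJ/mol.
SH at 120° (eclipsed): SH(0°)/H(0°) eclipsed 6.6; SH(120°)/SH(120°) eclipsed 10.8; Ph(240°)/NH2(240°) eclipsed 13.6 → 31.0 kJ/mol.
SH at 180° (staggered): SH(0°)/NH2(300°) gauche 2.9; SH(120°)/SH(180°) gauche 3.9; Ph(240°)/SH(180°) gauche 4.9; Ph(240°)/NH2(300°) gauche 3.4 → 15.1 kJ/mol.
SH at 240° (eclipsed): SH(0°)/NH2(0°) eclipsed 9.3; SH(120°)/H(120°) eclipsed 6.6; Ph(240°)/SH(240°) eclipsed 12.7 → 28.6 kJ/mol.
SH at 300° (staggered): SH(0°)/SH(300°) gauche 3.9; SH(0°)/NH2(60°) gauche 2.9; SH(120°)/NH2(60°) gauche 2.9; Ph(240°)/SH(300°) gauche 4.9 → 14.6 kJ/mol.
The maximum (31.0 kJ/mol) occurs with SH at 120°.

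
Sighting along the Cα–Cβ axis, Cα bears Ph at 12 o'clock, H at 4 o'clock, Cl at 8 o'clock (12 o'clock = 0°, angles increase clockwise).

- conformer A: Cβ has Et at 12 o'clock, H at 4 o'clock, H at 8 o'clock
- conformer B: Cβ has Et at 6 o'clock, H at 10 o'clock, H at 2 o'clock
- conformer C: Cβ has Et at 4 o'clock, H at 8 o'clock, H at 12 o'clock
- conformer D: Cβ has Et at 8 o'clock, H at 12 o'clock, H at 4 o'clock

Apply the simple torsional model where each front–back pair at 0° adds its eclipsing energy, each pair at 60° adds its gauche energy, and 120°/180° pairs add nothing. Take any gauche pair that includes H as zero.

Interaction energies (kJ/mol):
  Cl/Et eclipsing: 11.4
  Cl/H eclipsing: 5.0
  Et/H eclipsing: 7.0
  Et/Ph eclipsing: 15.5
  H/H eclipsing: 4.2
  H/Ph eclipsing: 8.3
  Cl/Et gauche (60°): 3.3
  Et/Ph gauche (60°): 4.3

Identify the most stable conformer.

A is eclipsed. Ph at 0° is eclipsed with Et at 0° (15.5); H at 120° is eclipsed with H at 120° (4.2); Cl at 240° is eclipsed with H at 240° (5.0). Total 24.7 kJ/mol.
B is staggered. Cl at 240° is gauche with Et at 180° (3.3). Total 3.3 kJ/mol.
C is eclipsed. Ph at 0° is eclipsed with H at 0° (8.3); H at 120° is eclipsed with Et at 120° (7.0); Cl at 240° is eclipsed with H at 240° (5.0). Total 20.3 kJ/mol.
D is eclipsed. Ph at 0° is eclipsed with H at 0° (8.3); H at 120° is eclipsed with H at 120° (4.2); Cl at 240° is eclipsed with Et at 240° (11.4). Total 23.9 kJ/mol.
B has the lowest total (3.3 kJ/mol).

B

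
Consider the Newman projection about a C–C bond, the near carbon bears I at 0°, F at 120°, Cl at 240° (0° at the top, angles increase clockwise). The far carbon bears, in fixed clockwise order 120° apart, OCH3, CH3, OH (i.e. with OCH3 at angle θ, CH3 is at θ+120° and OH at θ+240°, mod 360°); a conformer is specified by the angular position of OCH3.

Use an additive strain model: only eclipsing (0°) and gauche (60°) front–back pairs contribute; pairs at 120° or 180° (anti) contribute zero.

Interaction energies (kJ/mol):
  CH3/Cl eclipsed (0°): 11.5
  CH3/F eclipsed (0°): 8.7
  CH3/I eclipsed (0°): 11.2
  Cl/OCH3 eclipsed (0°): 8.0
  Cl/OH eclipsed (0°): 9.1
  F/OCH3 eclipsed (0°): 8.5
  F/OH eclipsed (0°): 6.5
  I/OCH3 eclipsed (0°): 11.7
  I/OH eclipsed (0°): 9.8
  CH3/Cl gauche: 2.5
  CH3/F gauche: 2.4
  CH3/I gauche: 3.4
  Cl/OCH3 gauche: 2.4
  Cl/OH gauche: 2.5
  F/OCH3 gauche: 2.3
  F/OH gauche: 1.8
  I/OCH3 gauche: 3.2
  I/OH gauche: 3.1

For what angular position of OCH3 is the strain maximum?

OCH3 at 0° (eclipsed): I(0°)/OCH3(0°) eclipsed 11.7; F(120°)/CH3(120°) eclipsed 8.7; Cl(240°)/OH(240°) eclipsed 9.1 → 29.5 kJ/mol.
OCH3 at 60° (staggered): I(0°)/OCH3(60°) gauche 3.2; I(0°)/OH(300°) gauche 3.1; F(120°)/OCH3(60°) gauche 2.3; F(120°)/CH3(180°) gauche 2.4; Cl(240°)/CH3(180°) gauche 2.5; Cl(240°)/OH(300°) gauche 2.5 → 16.0 kJ/mol.
OCH3 at 120° (eclipsed): I(0°)/OH(0°) eclipsed 9.8; F(120°)/OCH3(120°) eclipsed 8.5; Cl(240°)/CH3(240°) eclipsed 11.5 → 29.8 kJ/mol.
OCH3 at 180° (staggered): I(0°)/CH3(300°) gauche 3.4; I(0°)/OH(60°) gauche 3.1; F(120°)/OCH3(180°) gauche 2.3; F(120°)/OH(60°) gauche 1.8; Cl(240°)/OCH3(180°) gauche 2.4; Cl(240°)/CH3(300°) gauche 2.5 → 15.5 kJ/mol.
OCH3 at 240° (eclipsed): I(0°)/CH3(0°) eclipsed 11.2; F(120°)/OH(120°) eclipsed 6.5; Cl(240°)/OCH3(240°) eclipsed 8.0 → 25.7 kJ/mol.
OCH3 at 300° (staggered): I(0°)/OCH3(300°) gauche 3.2; I(0°)/CH3(60°) gauche 3.4; F(120°)/CH3(60°) gauche 2.4; F(120°)/OH(180°) gauche 1.8; Cl(240°)/OCH3(300°) gauche 2.4; Cl(240°)/OH(180°) gauche 2.5 → 15.7 kJ/mol.
The maximum (29.8 kJ/mol) occurs with OCH3 at 120°.

120°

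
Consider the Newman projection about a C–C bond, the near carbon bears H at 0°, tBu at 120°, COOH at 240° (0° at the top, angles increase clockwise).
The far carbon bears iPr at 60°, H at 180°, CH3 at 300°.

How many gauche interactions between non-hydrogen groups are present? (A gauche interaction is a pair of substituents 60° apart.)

2

Non-H gauche pairs: tBu(120°)/iPr(60°); COOH(240°)/CH3(300°) — 2 interactions.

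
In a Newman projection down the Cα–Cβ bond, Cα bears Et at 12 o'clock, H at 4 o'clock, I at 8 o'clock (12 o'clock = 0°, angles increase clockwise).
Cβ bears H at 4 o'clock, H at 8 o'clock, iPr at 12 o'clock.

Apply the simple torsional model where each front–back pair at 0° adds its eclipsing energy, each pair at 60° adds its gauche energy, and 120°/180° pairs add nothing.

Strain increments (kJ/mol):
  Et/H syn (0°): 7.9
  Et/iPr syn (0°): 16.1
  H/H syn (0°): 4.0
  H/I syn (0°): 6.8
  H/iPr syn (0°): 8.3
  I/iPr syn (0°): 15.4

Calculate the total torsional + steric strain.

This conformer (eclipsed): Et–iPr eclipsed, H–H eclipsed, I–H eclipsed; 16.1 + 4.0 + 6.8 = 26.9 kJ/mol.

26.9 kJ/mol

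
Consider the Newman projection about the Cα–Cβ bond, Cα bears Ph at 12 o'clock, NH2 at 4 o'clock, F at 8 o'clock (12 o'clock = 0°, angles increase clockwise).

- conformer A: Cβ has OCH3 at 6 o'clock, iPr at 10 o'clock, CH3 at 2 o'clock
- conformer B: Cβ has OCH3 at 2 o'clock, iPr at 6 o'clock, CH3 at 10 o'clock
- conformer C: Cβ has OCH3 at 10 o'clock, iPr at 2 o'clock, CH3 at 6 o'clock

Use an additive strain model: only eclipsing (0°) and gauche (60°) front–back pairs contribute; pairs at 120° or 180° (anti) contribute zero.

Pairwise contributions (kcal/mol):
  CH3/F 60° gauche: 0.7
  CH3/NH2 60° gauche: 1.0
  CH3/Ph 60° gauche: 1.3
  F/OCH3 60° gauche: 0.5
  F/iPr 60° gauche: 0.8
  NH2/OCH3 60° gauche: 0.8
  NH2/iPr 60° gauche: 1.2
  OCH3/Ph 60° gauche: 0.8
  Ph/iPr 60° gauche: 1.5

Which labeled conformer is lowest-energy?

B

A (staggered): Ph(0°)/iPr(300°) gauche 1.5; Ph(0°)/CH3(60°) gauche 1.3; NH2(120°)/OCH3(180°) gauche 0.8; NH2(120°)/CH3(60°) gauche 1.0; F(240°)/OCH3(180°) gauche 0.5; F(240°)/iPr(300°) gauche 0.8 → 5.9 kcal/mol.
B (staggered): Ph(0°)/OCH3(60°) gauche 0.8; Ph(0°)/CH3(300°) gauche 1.3; NH2(120°)/OCH3(60°) gauche 0.8; NH2(120°)/iPr(180°) gauche 1.2; F(240°)/iPr(180°) gauche 0.8; F(240°)/CH3(300°) gauche 0.7 → 5.6 kcal/mol.
C (staggered): Ph(0°)/OCH3(300°) gauche 0.8; Ph(0°)/iPr(60°) gauche 1.5; NH2(120°)/iPr(60°) gauche 1.2; NH2(120°)/CH3(180°) gauche 1.0; F(240°)/OCH3(300°) gauche 0.5; F(240°)/CH3(180°) gauche 0.7 → 5.7 kcal/mol.
B has the lowest total (5.6 kcal/mol).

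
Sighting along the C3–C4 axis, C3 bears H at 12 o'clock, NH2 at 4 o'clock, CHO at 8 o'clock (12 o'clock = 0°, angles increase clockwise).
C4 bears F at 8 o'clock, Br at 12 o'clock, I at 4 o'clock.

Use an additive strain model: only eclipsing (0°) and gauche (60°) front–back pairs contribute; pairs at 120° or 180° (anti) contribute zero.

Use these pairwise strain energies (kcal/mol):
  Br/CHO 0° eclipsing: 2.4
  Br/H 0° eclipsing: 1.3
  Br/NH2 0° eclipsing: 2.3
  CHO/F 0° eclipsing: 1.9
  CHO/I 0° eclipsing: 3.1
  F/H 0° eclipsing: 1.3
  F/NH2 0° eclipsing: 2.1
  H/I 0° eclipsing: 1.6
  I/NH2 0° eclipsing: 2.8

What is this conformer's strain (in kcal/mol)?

6.0 kcal/mol

This conformer is eclipsed. H at 0° is eclipsed with Br at 0° (1.3); NH2 at 120° is eclipsed with I at 120° (2.8); CHO at 240° is eclipsed with F at 240° (1.9). Total 6.0 kcal/mol.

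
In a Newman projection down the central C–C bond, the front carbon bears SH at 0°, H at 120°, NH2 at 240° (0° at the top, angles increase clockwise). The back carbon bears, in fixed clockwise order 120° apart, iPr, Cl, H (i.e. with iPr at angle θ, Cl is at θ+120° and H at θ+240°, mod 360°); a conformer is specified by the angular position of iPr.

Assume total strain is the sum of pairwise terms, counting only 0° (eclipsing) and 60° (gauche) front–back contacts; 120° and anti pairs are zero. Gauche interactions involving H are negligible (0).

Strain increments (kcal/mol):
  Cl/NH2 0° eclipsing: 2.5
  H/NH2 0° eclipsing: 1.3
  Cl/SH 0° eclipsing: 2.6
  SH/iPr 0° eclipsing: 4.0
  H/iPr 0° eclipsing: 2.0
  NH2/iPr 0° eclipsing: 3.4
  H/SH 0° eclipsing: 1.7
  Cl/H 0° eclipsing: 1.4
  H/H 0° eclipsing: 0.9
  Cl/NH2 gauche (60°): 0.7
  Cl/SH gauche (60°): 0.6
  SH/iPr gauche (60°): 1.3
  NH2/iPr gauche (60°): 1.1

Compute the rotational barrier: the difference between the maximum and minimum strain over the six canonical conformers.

iPr at 0° is eclipsed. SH at 0° is eclipsed with iPr at 0° (4.0); H at 120° is eclipsed with Cl at 120° (1.4); NH2 at 240° is eclipsed with H at 240° (1.3). Total 6.7 kcal/mol.
iPr at 60° is staggered. SH at 0° is gauche with iPr at 60° (1.3); NH2 at 240° is gauche with Cl at 180° (0.7). Total 2.0 kcal/mol.
iPr at 120° is eclipsed. SH at 0° is eclipsed with H at 0° (1.7); H at 120° is eclipsed with iPr at 120° (2.0); NH2 at 240° is eclipsed with Cl at 240° (2.5). Total 6.2 kcal/mol.
iPr at 180° is staggered. SH at 0° is gauche with Cl at 300° (0.6); NH2 at 240° is gauche with iPr at 180° (1.1); NH2 at 240° is gauche with Cl at 300° (0.7). Total 2.4 kcal/mol.
iPr at 240° is eclipsed. SH at 0° is eclipsed with Cl at 0° (2.6); H at 120° is eclipsed with H at 120° (0.9); NH2 at 240° is eclipsed with iPr at 240° (3.4). Total 6.9 kcal/mol.
iPr at 300° is staggered. SH at 0° is gauche with iPr at 300° (1.3); SH at 0° is gauche with Cl at 60° (0.6); NH2 at 240° is gauche with iPr at 300° (1.1). Total 3.0 kcal/mol.
Max at 240° (6.9 kcal/mol), min at 60° (2.0 kcal/mol); barrier = 4.9 kcal/mol.

4.9 kcal/mol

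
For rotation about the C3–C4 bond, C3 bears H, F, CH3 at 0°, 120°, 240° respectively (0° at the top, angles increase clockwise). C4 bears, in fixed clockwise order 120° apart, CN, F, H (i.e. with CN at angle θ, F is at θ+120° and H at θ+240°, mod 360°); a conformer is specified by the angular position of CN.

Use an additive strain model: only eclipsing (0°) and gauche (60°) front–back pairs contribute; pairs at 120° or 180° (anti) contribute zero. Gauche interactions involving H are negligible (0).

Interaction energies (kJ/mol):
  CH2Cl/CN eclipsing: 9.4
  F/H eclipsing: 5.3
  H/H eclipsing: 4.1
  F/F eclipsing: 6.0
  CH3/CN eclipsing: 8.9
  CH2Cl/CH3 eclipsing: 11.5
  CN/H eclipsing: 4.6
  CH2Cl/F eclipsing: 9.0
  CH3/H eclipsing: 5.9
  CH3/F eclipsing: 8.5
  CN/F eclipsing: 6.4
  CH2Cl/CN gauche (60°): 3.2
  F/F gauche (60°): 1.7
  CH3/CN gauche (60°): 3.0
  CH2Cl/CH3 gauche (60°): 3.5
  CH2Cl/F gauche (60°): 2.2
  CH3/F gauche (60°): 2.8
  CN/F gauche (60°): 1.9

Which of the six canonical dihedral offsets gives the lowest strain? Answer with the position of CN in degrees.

300°

CN at 0° (eclipsed): H–CN eclipsed, F–F eclipsed, CH3–H eclipsed; 4.6 + 6.0 + 5.9 = 16.5 kJ/mol.
CN at 60° (staggered): F–CN gauche, F–F gauche, CH3–F gauche; 1.9 + 1.7 + 2.8 = 6.4 kJ/mol.
CN at 120° (eclipsed): H–H eclipsed, F–CN eclipsed, CH3–F eclipsed; 4.1 + 6.4 + 8.5 = 19.0 kJ/mol.
CN at 180° (staggered): F–CN gauche, CH3–CN gauche, CH3–F gauche; 1.9 + 3.0 + 2.8 = 7.7 kJ/mol.
CN at 240° (eclipsed): H–F eclipsed, F–H eclipsed, CH3–CN eclipsed; 5.3 + 5.3 + 8.9 = 19.5 kJ/mol.
CN at 300° (staggered): F–F gauche, CH3–CN gauche; 1.7 + 3.0 = 4.7 kJ/mol.
The minimum (4.7 kJ/mol) occurs with CN at 300°.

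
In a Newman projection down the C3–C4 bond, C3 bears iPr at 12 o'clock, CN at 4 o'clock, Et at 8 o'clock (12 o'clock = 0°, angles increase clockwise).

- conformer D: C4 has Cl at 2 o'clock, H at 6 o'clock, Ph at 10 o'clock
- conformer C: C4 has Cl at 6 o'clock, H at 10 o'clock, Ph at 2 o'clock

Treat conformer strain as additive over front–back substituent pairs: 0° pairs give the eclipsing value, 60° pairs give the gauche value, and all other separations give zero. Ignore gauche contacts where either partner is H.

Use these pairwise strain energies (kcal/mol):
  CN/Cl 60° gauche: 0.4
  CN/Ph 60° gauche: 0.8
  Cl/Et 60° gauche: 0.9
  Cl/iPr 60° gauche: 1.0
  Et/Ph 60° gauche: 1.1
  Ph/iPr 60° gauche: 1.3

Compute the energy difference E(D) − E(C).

+0.4 kcal/mol

D is staggered. iPr at 0° is gauche with Cl at 60° (1.0); iPr at 0° is gauche with Ph at 300° (1.3); CN at 120° is gauche with Cl at 60° (0.4); Et at 240° is gauche with Ph at 300° (1.1). Total 3.8 kcal/mol.
C is staggered. iPr at 0° is gauche with Ph at 60° (1.3); CN at 120° is gauche with Cl at 180° (0.4); CN at 120° is gauche with Ph at 60° (0.8); Et at 240° is gauche with Cl at 180° (0.9). Total 3.4 kcal/mol.
E(D) − E(C) = 3.8 − 3.4 = +0.4 kcal/mol.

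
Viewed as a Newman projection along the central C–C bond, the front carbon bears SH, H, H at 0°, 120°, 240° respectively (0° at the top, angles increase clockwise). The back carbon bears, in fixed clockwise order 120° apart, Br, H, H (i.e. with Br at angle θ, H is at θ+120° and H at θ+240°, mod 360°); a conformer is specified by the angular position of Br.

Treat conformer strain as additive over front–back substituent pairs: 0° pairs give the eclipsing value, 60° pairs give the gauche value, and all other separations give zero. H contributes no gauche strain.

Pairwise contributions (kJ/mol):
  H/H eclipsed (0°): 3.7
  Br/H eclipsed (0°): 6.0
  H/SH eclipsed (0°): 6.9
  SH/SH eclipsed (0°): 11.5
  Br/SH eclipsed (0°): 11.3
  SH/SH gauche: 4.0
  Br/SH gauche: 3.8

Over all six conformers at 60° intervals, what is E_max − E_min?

Br at 0° (eclipsed): SH(0°)/Br(0°) eclipsed 11.3; H(120°)/H(120°) eclipsed 3.7; H(240°)/H(240°) eclipsed 3.7 → 18.7 kJ/mol.
Br at 60° (staggered): SH(0°)/Br(60°) gauche 3.8 → 3.8 kJ/mol.
Br at 120° (eclipsed): SH(0°)/H(0°) eclipsed 6.9; H(120°)/Br(120°) eclipsed 6.0; H(240°)/H(240°) eclipsed 3.7 → 16.6 kJ/mol.
Br at 180° (staggered): no non-H gauche contacts → 0.0 kJ/mol.
Br at 240° (eclipsed): SH(0°)/H(0°) eclipsed 6.9; H(120°)/H(120°) eclipsed 3.7; H(240°)/Br(240°) eclipsed 6.0 → 16.6 kJ/mol.
Br at 300° (staggered): SH(0°)/Br(300°) gauche 3.8 → 3.8 kJ/mol.
Max at 0° (18.7 kJ/mol), min at 180° (0.0 kJ/mol); barrier = 18.7 kJ/mol.

18.7 kJ/mol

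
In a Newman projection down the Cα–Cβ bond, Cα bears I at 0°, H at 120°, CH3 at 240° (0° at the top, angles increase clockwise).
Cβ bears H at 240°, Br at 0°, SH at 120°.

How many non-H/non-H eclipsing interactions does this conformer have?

1

Non-H eclipsing pairs: I(0°)/Br(0°) — 1 interaction.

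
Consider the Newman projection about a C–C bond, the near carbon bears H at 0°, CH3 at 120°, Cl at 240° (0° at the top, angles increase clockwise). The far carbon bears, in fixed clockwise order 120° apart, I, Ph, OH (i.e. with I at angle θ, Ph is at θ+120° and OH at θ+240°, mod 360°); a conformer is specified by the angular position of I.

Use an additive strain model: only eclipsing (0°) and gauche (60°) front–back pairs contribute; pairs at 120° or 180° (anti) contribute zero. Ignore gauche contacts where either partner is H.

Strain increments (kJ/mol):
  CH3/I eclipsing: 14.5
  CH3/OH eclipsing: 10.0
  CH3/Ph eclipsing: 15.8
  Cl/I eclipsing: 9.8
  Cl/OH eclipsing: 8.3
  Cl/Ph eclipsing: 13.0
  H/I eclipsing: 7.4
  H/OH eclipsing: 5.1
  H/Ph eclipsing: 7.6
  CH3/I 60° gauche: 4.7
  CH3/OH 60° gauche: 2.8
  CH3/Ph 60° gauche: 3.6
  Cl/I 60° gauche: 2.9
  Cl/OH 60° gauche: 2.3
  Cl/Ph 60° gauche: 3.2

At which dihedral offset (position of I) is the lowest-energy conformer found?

I at 0° (eclipsed): H(0°)/I(0°) eclipsed 7.4; CH3(120°)/Ph(120°) eclipsed 15.8; Cl(240°)/OH(240°) eclipsed 8.3 → 31.5 kJ/mol.
I at 60° (staggered): CH3(120°)/I(60°) gauche 4.7; CH3(120°)/Ph(180°) gauche 3.6; Cl(240°)/Ph(180°) gauche 3.2; Cl(240°)/OH(300°) gauche 2.3 → 13.8 kJ/mol.
I at 120° (eclipsed): H(0°)/OH(0°) eclipsed 5.1; CH3(120°)/I(120°) eclipsed 14.5; Cl(240°)/Ph(240°) eclipsed 13.0 → 32.6 kJ/mol.
I at 180° (staggered): CH3(120°)/I(180°) gauche 4.7; CH3(120°)/OH(60°) gauche 2.8; Cl(240°)/I(180°) gauche 2.9; Cl(240°)/Ph(300°) gauche 3.2 → 13.6 kJ/mol.
I at 240° (eclipsed): H(0°)/Ph(0°) eclipsed 7.6; CH3(120°)/OH(120°) eclipsed 10.0; Cl(240°)/I(240°) eclipsed 9.8 → 27.4 kJ/mol.
I at 300° (staggered): CH3(120°)/Ph(60°) gauche 3.6; CH3(120°)/OH(180°) gauche 2.8; Cl(240°)/I(300°) gauche 2.9; Cl(240°)/OH(180°) gauche 2.3 → 11.6 kJ/mol.
The minimum (11.6 kJ/mol) occurs with I at 300°.

300°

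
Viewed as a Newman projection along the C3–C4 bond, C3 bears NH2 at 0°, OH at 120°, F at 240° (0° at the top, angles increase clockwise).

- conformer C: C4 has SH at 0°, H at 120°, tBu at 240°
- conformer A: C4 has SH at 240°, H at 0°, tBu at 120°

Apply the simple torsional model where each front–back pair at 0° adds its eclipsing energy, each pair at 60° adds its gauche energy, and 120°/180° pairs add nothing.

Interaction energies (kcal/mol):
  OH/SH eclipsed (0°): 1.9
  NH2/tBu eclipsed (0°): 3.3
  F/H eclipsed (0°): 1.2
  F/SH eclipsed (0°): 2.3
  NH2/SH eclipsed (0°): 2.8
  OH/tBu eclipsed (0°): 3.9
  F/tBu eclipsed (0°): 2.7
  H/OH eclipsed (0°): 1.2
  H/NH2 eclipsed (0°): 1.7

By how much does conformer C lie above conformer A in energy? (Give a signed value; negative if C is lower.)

-1.2 kcal/mol

C (eclipsed): NH2(0°)/SH(0°) eclipsed 2.8; OH(120°)/H(120°) eclipsed 1.2; F(240°)/tBu(240°) eclipsed 2.7 → 6.7 kcal/mol.
A (eclipsed): NH2(0°)/H(0°) eclipsed 1.7; OH(120°)/tBu(120°) eclipsed 3.9; F(240°)/SH(240°) eclipsed 2.3 → 7.9 kcal/mol.
E(C) − E(A) = 6.7 − 7.9 = -1.2 kcal/mol.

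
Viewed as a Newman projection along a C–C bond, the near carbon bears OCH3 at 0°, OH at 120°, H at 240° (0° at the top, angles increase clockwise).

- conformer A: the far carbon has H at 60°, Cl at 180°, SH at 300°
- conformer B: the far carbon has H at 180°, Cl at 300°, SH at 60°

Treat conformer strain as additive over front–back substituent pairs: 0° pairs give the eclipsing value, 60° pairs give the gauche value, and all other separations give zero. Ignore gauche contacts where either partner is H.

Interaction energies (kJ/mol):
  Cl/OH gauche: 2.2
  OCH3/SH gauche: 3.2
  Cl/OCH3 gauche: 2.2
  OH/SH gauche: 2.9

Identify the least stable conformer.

B

A (staggered): OCH3–SH gauche, OH–Cl gauche; 3.2 + 2.2 = 5.4 kJ/mol.
B (staggered): OCH3–Cl gauche, OCH3–SH gauche, OH–SH gauche; 2.2 + 3.2 + 2.9 = 8.3 kJ/mol.
B has the highest total (8.3 kJ/mol).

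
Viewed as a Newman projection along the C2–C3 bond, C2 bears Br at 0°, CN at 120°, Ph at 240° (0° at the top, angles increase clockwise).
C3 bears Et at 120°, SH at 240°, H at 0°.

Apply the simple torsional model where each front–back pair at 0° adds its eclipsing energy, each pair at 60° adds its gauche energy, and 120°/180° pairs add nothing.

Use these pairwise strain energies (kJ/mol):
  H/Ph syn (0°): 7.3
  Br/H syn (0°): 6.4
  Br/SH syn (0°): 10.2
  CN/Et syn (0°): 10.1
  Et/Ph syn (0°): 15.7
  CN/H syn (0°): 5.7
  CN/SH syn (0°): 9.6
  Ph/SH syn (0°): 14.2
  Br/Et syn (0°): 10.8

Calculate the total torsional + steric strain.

This conformer is eclipsed. Br at 0° is eclipsed with H at 0° (6.4); CN at 120° is eclipsed with Et at 120° (10.1); Ph at 240° is eclipsed with SH at 240° (14.2). Total 30.7 kJ/mol.

30.7 kJ/mol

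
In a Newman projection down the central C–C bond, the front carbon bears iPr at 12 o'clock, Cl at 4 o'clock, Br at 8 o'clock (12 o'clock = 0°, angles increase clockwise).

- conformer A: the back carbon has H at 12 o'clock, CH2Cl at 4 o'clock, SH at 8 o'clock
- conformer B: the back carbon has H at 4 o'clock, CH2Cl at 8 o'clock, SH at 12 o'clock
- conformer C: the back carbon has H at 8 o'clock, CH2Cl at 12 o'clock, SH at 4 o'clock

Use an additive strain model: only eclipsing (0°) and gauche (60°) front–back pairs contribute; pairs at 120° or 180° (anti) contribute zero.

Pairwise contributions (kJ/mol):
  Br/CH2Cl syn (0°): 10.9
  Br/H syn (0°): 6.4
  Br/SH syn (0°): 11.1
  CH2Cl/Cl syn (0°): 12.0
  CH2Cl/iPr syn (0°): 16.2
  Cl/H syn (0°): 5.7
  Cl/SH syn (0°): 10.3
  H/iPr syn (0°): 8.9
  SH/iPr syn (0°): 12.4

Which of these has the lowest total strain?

B

A (eclipsed): iPr(0°)/H(0°) eclipsed 8.9; Cl(120°)/CH2Cl(120°) eclipsed 12.0; Br(240°)/SH(240°) eclipsed 11.1 → 32.0 kJ/mol.
B (eclipsed): iPr(0°)/SH(0°) eclipsed 12.4; Cl(120°)/H(120°) eclipsed 5.7; Br(240°)/CH2Cl(240°) eclipsed 10.9 → 29.0 kJ/mol.
C (eclipsed): iPr(0°)/CH2Cl(0°) eclipsed 16.2; Cl(120°)/SH(120°) eclipsed 10.3; Br(240°)/H(240°) eclipsed 6.4 → 32.9 kJ/mol.
B has the lowest total (29.0 kJ/mol).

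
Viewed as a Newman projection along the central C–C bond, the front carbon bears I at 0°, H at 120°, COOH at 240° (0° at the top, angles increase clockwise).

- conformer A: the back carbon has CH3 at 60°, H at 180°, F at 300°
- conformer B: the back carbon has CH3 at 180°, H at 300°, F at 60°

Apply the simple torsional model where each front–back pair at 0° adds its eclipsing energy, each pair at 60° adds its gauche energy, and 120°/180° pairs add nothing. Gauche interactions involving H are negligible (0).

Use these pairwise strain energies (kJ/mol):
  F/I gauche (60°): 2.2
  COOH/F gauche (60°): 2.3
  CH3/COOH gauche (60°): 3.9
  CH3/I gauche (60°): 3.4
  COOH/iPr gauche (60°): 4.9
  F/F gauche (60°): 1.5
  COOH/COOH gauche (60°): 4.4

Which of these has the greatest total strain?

A

A (staggered): I–CH3 gauche, I–F gauche, COOH–F gauche; 3.4 + 2.2 + 2.3 = 7.9 kJ/mol.
B (staggered): I–F gauche, COOH–CH3 gauche; 2.2 + 3.9 = 6.1 kJ/mol.
A has the highest total (7.9 kJ/mol).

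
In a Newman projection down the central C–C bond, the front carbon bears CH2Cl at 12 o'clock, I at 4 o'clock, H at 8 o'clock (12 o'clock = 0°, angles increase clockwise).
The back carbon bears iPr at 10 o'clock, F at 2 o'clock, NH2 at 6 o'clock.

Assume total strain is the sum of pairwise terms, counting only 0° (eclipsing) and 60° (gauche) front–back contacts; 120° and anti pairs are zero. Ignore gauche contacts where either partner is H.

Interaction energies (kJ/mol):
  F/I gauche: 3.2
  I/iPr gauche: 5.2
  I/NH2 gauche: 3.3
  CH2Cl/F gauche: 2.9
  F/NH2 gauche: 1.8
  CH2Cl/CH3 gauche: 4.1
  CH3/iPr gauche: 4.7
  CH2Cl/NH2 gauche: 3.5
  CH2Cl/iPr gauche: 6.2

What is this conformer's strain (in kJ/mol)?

15.6 kJ/mol

This conformer (staggered): CH2Cl(0°)/iPr(300°) gauche 6.2; CH2Cl(0°)/F(60°) gauche 2.9; I(120°)/F(60°) gauche 3.2; I(120°)/NH2(180°) gauche 3.3 → 15.6 kJ/mol.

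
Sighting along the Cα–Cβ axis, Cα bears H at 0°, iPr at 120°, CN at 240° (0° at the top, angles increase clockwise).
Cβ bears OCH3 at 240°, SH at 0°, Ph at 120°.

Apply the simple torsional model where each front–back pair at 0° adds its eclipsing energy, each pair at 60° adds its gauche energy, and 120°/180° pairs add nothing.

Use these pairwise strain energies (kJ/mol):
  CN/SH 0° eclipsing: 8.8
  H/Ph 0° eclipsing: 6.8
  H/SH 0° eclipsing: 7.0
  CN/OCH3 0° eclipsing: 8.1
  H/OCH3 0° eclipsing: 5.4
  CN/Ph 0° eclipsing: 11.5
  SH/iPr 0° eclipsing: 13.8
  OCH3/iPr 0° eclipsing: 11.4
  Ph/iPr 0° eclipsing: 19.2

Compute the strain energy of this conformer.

This conformer is eclipsed. H at 0° is eclipsed with SH at 0° (7.0); iPr at 120° is eclipsed with Ph at 120° (19.2); CN at 240° is eclipsed with OCH3 at 240° (8.1). Total 34.3 kJ/mol.

34.3 kJ/mol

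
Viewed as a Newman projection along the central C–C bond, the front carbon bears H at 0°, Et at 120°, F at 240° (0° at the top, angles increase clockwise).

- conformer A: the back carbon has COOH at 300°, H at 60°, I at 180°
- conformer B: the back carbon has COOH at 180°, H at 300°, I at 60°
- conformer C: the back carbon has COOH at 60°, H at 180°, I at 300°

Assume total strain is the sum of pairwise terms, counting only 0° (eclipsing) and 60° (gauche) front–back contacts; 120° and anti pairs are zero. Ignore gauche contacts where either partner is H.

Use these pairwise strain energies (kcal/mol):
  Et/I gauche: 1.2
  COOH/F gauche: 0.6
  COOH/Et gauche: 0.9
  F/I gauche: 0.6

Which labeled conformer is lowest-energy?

A (staggered): Et(120°)/I(180°) gauche 1.2; F(240°)/COOH(300°) gauche 0.6; F(240°)/I(180°) gauche 0.6 → 2.4 kcal/mol.
B (staggered): Et(120°)/COOH(180°) gauche 0.9; Et(120°)/I(60°) gauche 1.2; F(240°)/COOH(180°) gauche 0.6 → 2.7 kcal/mol.
C (staggered): Et(120°)/COOH(60°) gauche 0.9; F(240°)/I(300°) gauche 0.6 → 1.5 kcal/mol.
C has the lowest total (1.5 kcal/mol).

C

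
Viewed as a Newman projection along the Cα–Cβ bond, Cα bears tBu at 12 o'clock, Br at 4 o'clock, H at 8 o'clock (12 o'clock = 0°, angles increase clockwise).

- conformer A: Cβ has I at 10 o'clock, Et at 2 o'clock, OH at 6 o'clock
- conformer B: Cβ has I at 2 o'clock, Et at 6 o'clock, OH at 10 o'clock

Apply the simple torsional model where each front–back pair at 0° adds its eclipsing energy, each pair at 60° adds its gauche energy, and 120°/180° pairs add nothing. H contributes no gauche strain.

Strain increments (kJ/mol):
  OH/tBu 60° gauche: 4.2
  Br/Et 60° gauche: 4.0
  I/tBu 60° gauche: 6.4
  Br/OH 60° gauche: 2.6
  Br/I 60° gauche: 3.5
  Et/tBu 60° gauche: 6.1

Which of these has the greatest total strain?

A (staggered): tBu–I gauche, tBu–Et gauche, Br–Et gauche, Br–OH gauche; 6.4 + 6.1 + 4.0 + 2.6 = 19.1 kJ/mol.
B (staggered): tBu–I gauche, tBu–OH gauche, Br–I gauche, Br–Et gauche; 6.4 + 4.2 + 3.5 + 4.0 = 18.1 kJ/mol.
A has the highest total (19.1 kJ/mol).

A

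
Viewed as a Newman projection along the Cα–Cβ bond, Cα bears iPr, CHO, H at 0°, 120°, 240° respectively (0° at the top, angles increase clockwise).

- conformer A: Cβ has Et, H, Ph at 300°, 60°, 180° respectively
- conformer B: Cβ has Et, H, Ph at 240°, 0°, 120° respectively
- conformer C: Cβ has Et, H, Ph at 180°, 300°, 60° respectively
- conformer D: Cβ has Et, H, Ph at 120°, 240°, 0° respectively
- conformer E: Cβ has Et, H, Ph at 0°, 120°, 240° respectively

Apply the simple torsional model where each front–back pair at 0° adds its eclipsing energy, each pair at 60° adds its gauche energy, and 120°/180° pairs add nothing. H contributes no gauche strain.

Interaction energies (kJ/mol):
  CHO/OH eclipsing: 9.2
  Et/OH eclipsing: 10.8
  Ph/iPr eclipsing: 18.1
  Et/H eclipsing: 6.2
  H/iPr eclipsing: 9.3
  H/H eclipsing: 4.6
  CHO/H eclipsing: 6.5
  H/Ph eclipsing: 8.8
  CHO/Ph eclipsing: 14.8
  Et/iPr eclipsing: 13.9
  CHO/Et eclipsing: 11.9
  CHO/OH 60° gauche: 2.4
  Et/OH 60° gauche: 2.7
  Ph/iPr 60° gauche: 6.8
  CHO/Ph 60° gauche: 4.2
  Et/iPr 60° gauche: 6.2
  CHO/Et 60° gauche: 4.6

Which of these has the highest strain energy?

A (staggered): iPr–Et gauche, CHO–Ph gauche; 6.2 + 4.2 = 10.4 kJ/mol.
B (eclipsed): iPr–H eclipsed, CHO–Ph eclipsed, H–Et eclipsed; 9.3 + 14.8 + 6.2 = 30.3 kJ/mol.
C (staggered): iPr–Ph gauche, CHO–Et gauche, CHO–Ph gauche; 6.8 + 4.6 + 4.2 = 15.6 kJ/mol.
D (eclipsed): iPr–Ph eclipsed, CHO–Et eclipsed, H–H eclipsed; 18.1 + 11.9 + 4.6 = 34.6 kJ/mol.
E (eclipsed): iPr–Et eclipsed, CHO–H eclipsed, H–Ph eclipsed; 13.9 + 6.5 + 8.8 = 29.2 kJ/mol.
D has the highest total (34.6 kJ/mol).

D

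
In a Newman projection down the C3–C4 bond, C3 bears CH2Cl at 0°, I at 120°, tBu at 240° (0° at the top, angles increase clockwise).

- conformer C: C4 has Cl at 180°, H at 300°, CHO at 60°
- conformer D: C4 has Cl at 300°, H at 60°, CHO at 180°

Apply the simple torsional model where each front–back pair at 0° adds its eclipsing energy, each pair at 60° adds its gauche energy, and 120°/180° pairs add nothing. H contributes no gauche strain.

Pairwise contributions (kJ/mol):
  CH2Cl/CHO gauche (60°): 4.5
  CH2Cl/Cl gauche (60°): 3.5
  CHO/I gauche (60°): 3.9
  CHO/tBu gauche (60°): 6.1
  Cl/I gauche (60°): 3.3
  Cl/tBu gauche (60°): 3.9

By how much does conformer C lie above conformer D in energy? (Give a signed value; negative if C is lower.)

-1.8 kJ/mol

C (staggered): CH2Cl(0°)/CHO(60°) gauche 4.5; I(120°)/Cl(180°) gauche 3.3; I(120°)/CHO(60°) gauche 3.9; tBu(240°)/Cl(180°) gauche 3.9 → 15.6 kJ/mol.
D (staggered): CH2Cl(0°)/Cl(300°) gauche 3.5; I(120°)/CHO(180°) gauche 3.9; tBu(240°)/Cl(300°) gauche 3.9; tBu(240°)/CHO(180°) gauche 6.1 → 17.4 kJ/mol.
E(C) − E(D) = 15.6 − 17.4 = -1.8 kJ/mol.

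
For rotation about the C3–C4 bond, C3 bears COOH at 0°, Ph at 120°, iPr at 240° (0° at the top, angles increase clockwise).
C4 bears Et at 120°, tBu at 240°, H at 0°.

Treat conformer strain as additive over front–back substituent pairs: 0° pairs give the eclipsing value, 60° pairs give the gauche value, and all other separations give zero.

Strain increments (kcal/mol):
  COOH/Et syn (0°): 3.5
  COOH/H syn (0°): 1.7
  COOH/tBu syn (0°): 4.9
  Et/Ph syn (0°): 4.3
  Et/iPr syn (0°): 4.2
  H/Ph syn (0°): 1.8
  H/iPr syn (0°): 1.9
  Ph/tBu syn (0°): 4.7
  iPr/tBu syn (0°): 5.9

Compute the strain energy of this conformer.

11.9 kcal/mol

This conformer is eclipsed. COOH at 0° is eclipsed with H at 0° (1.7); Ph at 120° is eclipsed with Et at 120° (4.3); iPr at 240° is eclipsed with tBu at 240° (5.9). Total 11.9 kcal/mol.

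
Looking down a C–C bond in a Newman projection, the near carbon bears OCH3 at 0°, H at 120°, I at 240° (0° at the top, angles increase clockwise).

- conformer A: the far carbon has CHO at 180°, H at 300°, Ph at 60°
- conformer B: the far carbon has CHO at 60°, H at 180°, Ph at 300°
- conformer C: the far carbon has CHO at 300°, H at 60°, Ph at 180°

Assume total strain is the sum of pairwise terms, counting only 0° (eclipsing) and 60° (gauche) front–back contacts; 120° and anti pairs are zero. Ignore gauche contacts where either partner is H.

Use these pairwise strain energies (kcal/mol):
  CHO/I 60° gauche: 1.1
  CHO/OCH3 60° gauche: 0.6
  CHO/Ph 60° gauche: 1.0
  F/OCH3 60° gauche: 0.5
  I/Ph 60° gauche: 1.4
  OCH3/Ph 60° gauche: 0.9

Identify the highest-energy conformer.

C

A is staggered. OCH3 at 0° is gauche with Ph at 60° (0.9); I at 240° is gauche with CHO at 180° (1.1). Total 2.0 kcal/mol.
B is staggered. OCH3 at 0° is gauche with CHO at 60° (0.6); OCH3 at 0° is gauche with Ph at 300° (0.9); I at 240° is gauche with Ph at 300° (1.4). Total 2.9 kcal/mol.
C is staggered. OCH3 at 0° is gauche with CHO at 300° (0.6); I at 240° is gauche with CHO at 300° (1.1); I at 240° is gauche with Ph at 180° (1.4). Total 3.1 kcal/mol.
C has the highest total (3.1 kcal/mol).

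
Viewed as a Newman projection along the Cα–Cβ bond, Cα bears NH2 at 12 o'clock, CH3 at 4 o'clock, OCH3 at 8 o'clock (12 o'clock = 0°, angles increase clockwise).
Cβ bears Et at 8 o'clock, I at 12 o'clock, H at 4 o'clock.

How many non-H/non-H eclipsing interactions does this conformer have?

Non-H eclipsing pairs: NH2(0°)/I(0°); OCH3(240°)/Et(240°) — 2 interactions.

2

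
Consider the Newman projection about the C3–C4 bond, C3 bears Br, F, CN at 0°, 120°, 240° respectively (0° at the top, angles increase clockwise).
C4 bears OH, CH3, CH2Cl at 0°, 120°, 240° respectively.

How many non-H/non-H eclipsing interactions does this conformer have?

3

Non-H eclipsing pairs: Br(0°)/OH(0°); F(120°)/CH3(120°); CN(240°)/CH2Cl(240°) — 3 interactions.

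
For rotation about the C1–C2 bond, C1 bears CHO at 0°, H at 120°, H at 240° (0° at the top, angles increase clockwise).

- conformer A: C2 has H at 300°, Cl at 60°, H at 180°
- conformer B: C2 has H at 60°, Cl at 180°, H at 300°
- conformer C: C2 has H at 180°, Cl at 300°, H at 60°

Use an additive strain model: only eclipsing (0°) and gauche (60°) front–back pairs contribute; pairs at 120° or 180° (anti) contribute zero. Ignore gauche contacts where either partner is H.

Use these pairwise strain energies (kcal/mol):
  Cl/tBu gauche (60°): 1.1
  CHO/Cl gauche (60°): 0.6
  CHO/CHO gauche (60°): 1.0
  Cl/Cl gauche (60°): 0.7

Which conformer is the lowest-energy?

A (staggered): CHO–Cl gauche; 0.6 = 0.6 kcal/mol.
B (staggered): no non-H gauche contacts → 0.0 kcal/mol.
C (staggered): CHO–Cl gauche; 0.6 = 0.6 kcal/mol.
B has the lowest total (0.0 kcal/mol).

B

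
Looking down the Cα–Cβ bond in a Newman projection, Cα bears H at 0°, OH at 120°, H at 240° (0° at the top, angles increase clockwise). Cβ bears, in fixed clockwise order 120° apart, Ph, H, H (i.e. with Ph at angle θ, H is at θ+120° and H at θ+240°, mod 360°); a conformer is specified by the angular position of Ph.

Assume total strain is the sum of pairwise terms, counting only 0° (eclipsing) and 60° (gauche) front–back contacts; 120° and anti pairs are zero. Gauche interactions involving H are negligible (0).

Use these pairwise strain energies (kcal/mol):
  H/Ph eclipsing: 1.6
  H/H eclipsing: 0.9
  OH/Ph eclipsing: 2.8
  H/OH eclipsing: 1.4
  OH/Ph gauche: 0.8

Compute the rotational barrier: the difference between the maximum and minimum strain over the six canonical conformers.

4.6 kcal/mol

Ph at 0° (eclipsed): H(0°)/Ph(0°) eclipsed 1.6; OH(120°)/H(120°) eclipsed 1.4; H(240°)/H(240°) eclipsed 0.9 → 3.9 kcal/mol.
Ph at 60° (staggered): OH(120°)/Ph(60°) gauche 0.8 → 0.8 kcal/mol.
Ph at 120° (eclipsed): H(0°)/H(0°) eclipsed 0.9; OH(120°)/Ph(120°) eclipsed 2.8; H(240°)/H(240°) eclipsed 0.9 → 4.6 kcal/mol.
Ph at 180° (staggered): OH(120°)/Ph(180°) gauche 0.8 → 0.8 kcal/mol.
Ph at 240° (eclipsed): H(0°)/H(0°) eclipsed 0.9; OH(120°)/H(120°) eclipsed 1.4; H(240°)/Ph(240°) eclipsed 1.6 → 3.9 kcal/mol.
Ph at 300° (staggered): no non-H gauche contacts → 0.0 kcal/mol.
Max at 120° (4.6 kcal/mol), min at 300° (0.0 kcal/mol); barrier = 4.6 kcal/mol.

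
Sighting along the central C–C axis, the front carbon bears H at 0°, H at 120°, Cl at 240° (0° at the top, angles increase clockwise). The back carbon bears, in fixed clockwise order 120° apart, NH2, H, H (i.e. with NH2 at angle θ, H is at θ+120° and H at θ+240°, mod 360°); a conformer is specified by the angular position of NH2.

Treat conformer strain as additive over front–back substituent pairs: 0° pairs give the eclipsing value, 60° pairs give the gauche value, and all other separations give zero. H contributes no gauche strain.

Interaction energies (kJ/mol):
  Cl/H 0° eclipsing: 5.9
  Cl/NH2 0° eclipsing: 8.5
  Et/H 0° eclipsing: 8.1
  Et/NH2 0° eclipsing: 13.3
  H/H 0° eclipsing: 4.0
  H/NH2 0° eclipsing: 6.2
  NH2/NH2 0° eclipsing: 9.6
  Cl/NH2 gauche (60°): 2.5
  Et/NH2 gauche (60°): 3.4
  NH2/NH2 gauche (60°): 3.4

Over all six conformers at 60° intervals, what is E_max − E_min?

NH2 at 0° (eclipsed): H–NH2 eclipsed, H–H eclipsed, Cl–H eclipsed; 6.2 + 4.0 + 5.9 = 16.1 kJ/mol.
NH2 at 60° (staggered): no non-H gauche contacts → 0.0 kJ/mol.
NH2 at 120° (eclipsed): H–H eclipsed, H–NH2 eclipsed, Cl–H eclipsed; 4.0 + 6.2 + 5.9 = 16.1 kJ/mol.
NH2 at 180° (staggered): Cl–NH2 gauche; 2.5 = 2.5 kJ/mol.
NH2 at 240° (eclipsed): H–H eclipsed, H–H eclipsed, Cl–NH2 eclipsed; 4.0 + 4.0 + 8.5 = 16.5 kJ/mol.
NH2 at 300° (staggered): Cl–NH2 gauche; 2.5 = 2.5 kJ/mol.
Max at 240° (16.5 kJ/mol), min at 60° (0.0 kJ/mol); barrier = 16.5 kJ/mol.

16.5 kJ/mol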